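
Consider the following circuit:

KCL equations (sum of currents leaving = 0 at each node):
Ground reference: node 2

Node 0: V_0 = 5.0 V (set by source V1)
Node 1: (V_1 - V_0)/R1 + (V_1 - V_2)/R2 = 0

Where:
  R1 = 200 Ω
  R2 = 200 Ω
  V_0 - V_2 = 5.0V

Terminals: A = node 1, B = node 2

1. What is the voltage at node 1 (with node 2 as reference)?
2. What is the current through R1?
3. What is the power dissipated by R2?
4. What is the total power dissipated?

Nodal analysis, taking node 2 as the 0 V reference.
Source V1 fixes V_0 = 5 V.
KCL at each unknown node (sum of currents leaving = 0; resistances in Ω):
  Node 1: (V_1 - 5)/200 + (V_1 - 0)/200 = 0
Collecting terms: 0.01 × V_1 = 0.025  =>  V_1 = 2.5 V
Part 1:
  Read off the nodal solution: V_1 = 2.5 V
Part 2:
  I_R1 = (V_0 - V_1)/R1 = (5 - 2.5)/200 = 0.0125 A
  Magnitude: I_R1 = 0.0125 A
Part 3:
  I_R2 = (V_1 - V_2)/R2 = (2.5 - 0)/200 = 0.0125 A
  P_R2 = I_R2² × R2 = (0.0125)² × 200 = 0.03125 W
Part 4:
  Power in each resistor, P = (ΔV)²/R:
    P_R1 = (5 - 2.5)²/200 = 0.03125 W
    P_R2 = (2.5 - 0)²/200 = 0.03125 W
  P_total = P_R1 + P_R2 = 0.0625 W

Final answers:
1. V_1 = 2.5 V
2. I_R1 = 0.0125 A
3. P_R2 = 0.03125 W
4. P_total = 0.0625 W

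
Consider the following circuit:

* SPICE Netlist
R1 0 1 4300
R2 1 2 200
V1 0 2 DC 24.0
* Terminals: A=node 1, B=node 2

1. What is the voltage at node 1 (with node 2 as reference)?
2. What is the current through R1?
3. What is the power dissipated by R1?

Nodal analysis, taking node 2 as the 0 V reference.
Source V1 fixes V_0 = 24 V.
KCL at each unknown node (sum of currents leaving = 0; resistances in Ω):
  Node 1: (V_1 - 24)/4300 + (V_1 - 0)/200 = 0
Collecting terms: 0.005233 × V_1 = 0.005581  =>  V_1 = 1.067 V
Part 1:
  Read off the nodal solution: V_1 = 1.067 V
Part 2:
  I_R1 = (V_0 - V_1)/R1 = (24 - 1.067)/4300 = 0.005333 A
  Magnitude: I_R1 = 0.005333 A
Part 3:
  I_R1 = (V_0 - V_1)/R1 = (24 - 1.067)/4300 = 0.005333 A
  P_R1 = I_R1² × R1 = (0.005333)² × 4300 = 0.1223 W

Final answers:
1. V_1 = 1.067 V
2. I_R1 = 0.005333 A
3. P_R1 = 0.1223 W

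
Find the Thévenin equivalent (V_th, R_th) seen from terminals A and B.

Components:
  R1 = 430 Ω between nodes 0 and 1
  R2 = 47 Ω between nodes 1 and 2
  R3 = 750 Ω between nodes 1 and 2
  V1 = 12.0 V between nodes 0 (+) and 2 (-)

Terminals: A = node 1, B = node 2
Step 1 — V_th is the open-circuit voltage V_A - V_B (nothing connected across the terminals).
Nodal analysis, taking node 2 as the 0 V reference.
Source V1 fixes V_0 = 12 V.
KCL at each unknown node (sum of currents leaving = 0; resistances in Ω):
  Node 1: (V_1 - 12)/430 + (V_1 - 0)/47 + (V_1 - 0)/750 = 0
Collecting terms: 0.02494 × V_1 = 0.02791  =>  V_1 = 1.119 V
V_th = V_1 - V_2 = 1.119 - 0 = 1.119 V
Step 2 — R_th: zero the source — replace V1 by a short circuit (node 2 merges into node 0) — and find the resistance seen between A (node 1) and B (node 0).
Reduce the network between node 1 (A) and node 0 (B) by series/parallel combination:
  Rp1 = R1 ‖ R2 ‖ R3 (parallel, all between nodes 0 and 1) = 1/(1/430 + 1/47 + 1/750) = 40.1 Ω
R_th = 40.1 Ω

Final answer: V_th = 1.119 V, R_th = 40.1 Ω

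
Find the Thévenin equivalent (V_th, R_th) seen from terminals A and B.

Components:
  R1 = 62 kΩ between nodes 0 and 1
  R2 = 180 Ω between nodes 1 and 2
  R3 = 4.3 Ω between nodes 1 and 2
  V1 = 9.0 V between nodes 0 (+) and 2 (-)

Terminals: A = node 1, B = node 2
Step 1 — V_th is the open-circuit voltage V_A - V_B (nothing connected across the terminals).
Nodal analysis, taking node 2 as the 0 V reference.
Source V1 fixes V_0 = 9 V.
KCL at each unknown node (sum of currents leaving = 0; resistances in Ω):
  Node 1: (V_1 - 9)/62000 + (V_1 - 0)/180 + (V_1 - 0)/4.3 = 0
Collecting terms: 0.2381 × V_1 = 0.0001452  =>  V_1 = 0.0006096 V
V_th = V_1 - V_2 = 0.0006096 - 0 = 0.0006096 V
Step 2 — R_th: zero the source — replace V1 by a short circuit (node 2 merges into node 0) — and find the resistance seen between A (node 1) and B (node 0).
Reduce the network between node 1 (A) and node 0 (B) by series/parallel combination:
  Rp1 = R1 ‖ R2 ‖ R3 (parallel, all between nodes 0 and 1) = 1/(1/62000 + 1/180 + 1/4.3) = 4.199 Ω
R_th = 4.199 Ω

Final answer: V_th = 0.0006096 V, R_th = 4.199 Ω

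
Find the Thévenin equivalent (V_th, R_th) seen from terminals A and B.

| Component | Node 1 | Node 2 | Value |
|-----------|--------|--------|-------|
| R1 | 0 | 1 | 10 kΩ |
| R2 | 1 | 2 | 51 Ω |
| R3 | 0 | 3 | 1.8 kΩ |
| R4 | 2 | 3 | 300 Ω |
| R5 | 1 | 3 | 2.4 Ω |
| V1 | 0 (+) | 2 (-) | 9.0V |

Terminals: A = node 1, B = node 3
Step 1 — V_th is the open-circuit voltage V_A - V_B (nothing connected across the terminals).
Nodal analysis, taking node 2 as the 0 V reference.
Source V1 fixes V_0 = 9 V.
KCL at each unknown node (sum of currents leaving = 0; resistances in Ω):
  Node 1: (V_1 - 9)/10000 + (V_1 - 0)/51 + (V_1 - V_3)/2.4 = 0
  Node 3: (V_3 - 9)/1800 + (V_3 - 0)/300 + (V_3 - V_1)/2.4 = 0
Collecting terms (coefficients in siemens):
  0.4364·V_1 - 0.4167·V_3 = 0.0009
  0.4206·V_3 - 0.4167·V_1 = 0.005
Determinant D = (0.4364)(0.4206) - (-0.4167)(-0.4167) = 0.009909
V_1 = [(0.0009)(0.4206) - (-0.4167)(0.005)]/D = 0.2485 V
V_3 = [(0.4364)(0.005) - (0.0009)(-0.4167)]/D = 0.258 V
V_th = V_1 - V_3 = 0.2485 - 0.258 = -0.009592 V
Step 2 — R_th: zero the source — replace V1 by a short circuit (node 2 merges into node 0) — and find the resistance seen between A (node 1) and B (node 3).
Reduce the network between node 1 (A) and node 3 (B) by series/parallel combination:
  Rp1 = R1 ‖ R2 (parallel, both between nodes 0 and 1) = 1/(1/10000 + 1/51) = 50.74 Ω
  Rp2 = R3 ‖ R4 (parallel, both between nodes 0 and 3) = 1/(1/1800 + 1/300) = 257.1 Ω
  Rs1 = Rp1 + Rp2 (series, joined only at node 0) = 50.74 + 257.1 = 307.9 Ω
  Rp3 = R5 ‖ Rs1 (parallel, both between nodes 1 and 3) = 1/(1/2.4 + 1/307.9) = 2.381 Ω
R_th = 2.381 Ω

Final answer: V_th = -0.009592 V, R_th = 2.381 Ω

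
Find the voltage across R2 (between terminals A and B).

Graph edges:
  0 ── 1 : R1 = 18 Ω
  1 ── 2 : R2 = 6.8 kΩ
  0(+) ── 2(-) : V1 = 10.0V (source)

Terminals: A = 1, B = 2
R1 and R2 are in series across V1 (node 0 → node 1 → node 2), and the output A–B is taken across R2, so this is a voltage divider.
Series current: I = V1/(R1 + R2) = 10/(18 + 6800) = 10/6818 = 0.001467 A
V_R2 = I × R2 = V1 × R2/(R1 + R2) = 10 × 6800/6818 = 9.974 V

Final answer: 9.974 V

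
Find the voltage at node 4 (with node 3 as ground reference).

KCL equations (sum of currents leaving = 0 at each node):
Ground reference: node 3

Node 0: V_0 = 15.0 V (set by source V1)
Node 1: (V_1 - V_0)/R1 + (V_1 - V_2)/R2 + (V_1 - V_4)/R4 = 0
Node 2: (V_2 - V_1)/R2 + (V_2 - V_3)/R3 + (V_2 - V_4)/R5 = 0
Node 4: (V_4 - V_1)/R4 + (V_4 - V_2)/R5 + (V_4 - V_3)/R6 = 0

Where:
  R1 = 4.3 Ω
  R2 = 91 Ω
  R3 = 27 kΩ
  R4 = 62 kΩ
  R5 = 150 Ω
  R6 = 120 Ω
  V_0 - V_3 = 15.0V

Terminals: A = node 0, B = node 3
Nodal analysis, taking node 3 as the 0 V reference.
Source V1 fixes V_0 = 15 V.
KCL at each unknown node (sum of currents leaving = 0; resistances in Ω):
  Node 1: (V_1 - 15)/4.3 + (V_1 - V_2)/91 + (V_1 - V_4)/62000 = 0
  Node 2: (V_2 - V_1)/91 + (V_2 - 0)/27000 + (V_2 - V_4)/150 = 0
  Node 4: (V_4 - V_1)/62000 + (V_4 - V_2)/150 + (V_4 - 0)/120 = 0
Collecting terms (coefficients in siemens):
  0.2436·V_1 - 0.01099·V_2 - 0.00001613·V_4 = 3.488
  0.01769·V_2 - 0.01099·V_1 - 0.006667·V_4 = 0
  0.01502·V_4 - 0.00001613·V_1 - 0.006667·V_2 = 0
Solving these 3 simultaneous equations (Gaussian elimination) gives:
  V_1 = 14.82 V, V_2 = 11.06 V, V_4 = 4.927 V
The requested potential is V_4 = 4.927 V.

Final answer: V_4 = 4.927 V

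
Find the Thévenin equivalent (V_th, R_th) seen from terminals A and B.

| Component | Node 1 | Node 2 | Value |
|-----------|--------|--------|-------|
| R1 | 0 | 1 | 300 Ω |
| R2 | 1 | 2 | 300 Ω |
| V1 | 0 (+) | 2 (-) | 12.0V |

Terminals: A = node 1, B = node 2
Step 1 — V_th is the open-circuit voltage V_A - V_B (nothing connected across the terminals).
Nodal analysis, taking node 2 as the 0 V reference.
Source V1 fixes V_0 = 12 V.
KCL at each unknown node (sum of currents leaving = 0; resistances in Ω):
  Node 1: (V_1 - 12)/300 + (V_1 - 0)/300 = 0
Collecting terms: 0.006667 × V_1 = 0.04  =>  V_1 = 6 V
V_th = V_1 - V_2 = 6 - 0 = 6 V
Step 2 — R_th: zero the source — replace V1 by a short circuit (node 2 merges into node 0) — and find the resistance seen between A (node 1) and B (node 0).
Reduce the network between node 1 (A) and node 0 (B) by series/parallel combination:
  Rp1 = R1 ‖ R2 (parallel, both between nodes 0 and 1) = 1/(1/300 + 1/300) = 150 Ω
R_th = 150 Ω

Final answer: V_th = 6 V, R_th = 150 Ω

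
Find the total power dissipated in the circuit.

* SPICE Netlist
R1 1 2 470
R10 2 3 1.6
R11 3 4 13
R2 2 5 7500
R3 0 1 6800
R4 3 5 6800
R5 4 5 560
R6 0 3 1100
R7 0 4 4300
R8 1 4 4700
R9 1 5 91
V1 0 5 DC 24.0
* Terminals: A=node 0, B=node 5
Nodal analysis, taking node 5 as the 0 V reference.
Source V1 fixes V_0 = 24 V.
KCL at each unknown node (sum of currents leaving = 0; resistances in Ω):
  Node 1: (V_1 - V_2)/470 + (V_1 - 24)/6800 + (V_1 - V_4)/4700 + (V_1 - 0)/91 = 0
  Node 2: (V_2 - V_1)/470 + (V_2 - 0)/7500 + (V_2 - V_3)/1.6 = 0
  Node 3: (V_3 - 0)/6800 + (V_3 - 24)/1100 + (V_3 - V_2)/1.6 + (V_3 - V_4)/13 = 0
  Node 4: (V_4 - 0)/560 + (V_4 - 24)/4300 + (V_4 - V_1)/4700 + (V_4 - V_3)/13 = 0
Collecting terms (coefficients in siemens):
  0.01348·V_1 - 0.002128·V_2 - 0.0002128·V_4 = 0.003529
  0.6273·V_2 - 0.002128·V_1 - 0.625·V_3 = 0
  0.703·V_3 - 0.625·V_2 - 0.07692·V_4 = 0.02182
  0.07915·V_4 - 0.0002128·V_1 - 0.07692·V_3 = 0.005581
Solving these 4 simultaneous equations (Gaussian elimination) gives:
  V_1 = 1.211 V, V_2 = 5.473 V, V_3 = 5.488 V, V_4 = 5.407 V
Power in each resistor, P = (ΔV)²/R:
  P_R1 = (1.211 - 5.473)²/470 = 0.03864 W
  P_R2 = (5.473 - 0)²/7500 = 0.003993 W
  P_R3 = (24 - 1.211)²/6800 = 0.07637 W
  P_R4 = (5.488 - 0)²/6800 = 0.00443 W
  P_R5 = (5.407 - 0)²/560 = 0.05222 W
  P_R6 = (24 - 5.488)²/1100 = 0.3115 W
  P_R7 = (24 - 5.407)²/4300 = 0.08039 W
  P_R8 = (1.211 - 5.407)²/4700 = 0.003746 W
  P_R9 = (1.211 - 0)²/91 = 0.01612 W
  P_R10 = (5.473 - 5.488)²/1.6 = 0.0001536 W
  P_R11 = (5.488 - 5.407)²/13 = 0.0005038 W
P_total = P_R1 + P_R2 + P_R3 + P_R4 + P_R5 + P_R6 + P_R7 + P_R8 + P_R9 + P_R10 + P_R11 = 0.5881 W

Final answer: 0.5881 W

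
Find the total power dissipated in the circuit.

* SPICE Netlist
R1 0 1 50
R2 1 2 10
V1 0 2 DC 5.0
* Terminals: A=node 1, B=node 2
Nodal analysis, taking node 2 as the 0 V reference.
Source V1 fixes V_0 = 5 V.
KCL at each unknown node (sum of currents leaving = 0; resistances in Ω):
  Node 1: (V_1 - 5)/50 + (V_1 - 0)/10 = 0
Collecting terms: 0.12 × V_1 = 0.1  =>  V_1 = 0.8333 V
Power in each resistor, P = (ΔV)²/R:
  P_R1 = (5 - 0.8333)²/50 = 0.3472 W
  P_R2 = (0.8333 - 0)²/10 = 0.06944 W
P_total = P_R1 + P_R2 = 0.4167 W

Final answer: 0.4167 W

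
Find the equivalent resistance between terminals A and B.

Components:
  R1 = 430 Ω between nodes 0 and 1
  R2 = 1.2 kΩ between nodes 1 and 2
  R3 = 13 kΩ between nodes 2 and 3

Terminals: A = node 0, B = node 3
Reduce the network between node 0 (A) and node 3 (B) by series/parallel combination:
  Rs1 = R1 + R2 (series, joined only at node 1) = 430 + 1200 = 1630 Ω
  Rs2 = R3 + Rs1 (series, joined only at node 2) = 13000 + 1630 = 14630 Ω
R_eq = 14.63 kΩ

Final answer: 14.63 kΩ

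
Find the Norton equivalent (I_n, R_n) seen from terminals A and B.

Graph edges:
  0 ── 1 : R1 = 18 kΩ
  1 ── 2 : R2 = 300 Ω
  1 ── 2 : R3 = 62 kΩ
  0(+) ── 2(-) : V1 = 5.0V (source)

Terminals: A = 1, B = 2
Find the Thévenin equivalent first; then I_n = V_th/R_th and R_n = R_th.
Step 1 — V_th is the open-circuit voltage V_A - V_B (nothing connected across the terminals).
Nodal analysis, taking node 2 as the 0 V reference.
Source V1 fixes V_0 = 5 V.
KCL at each unknown node (sum of currents leaving = 0; resistances in Ω):
  Node 1: (V_1 - 5)/18000 + (V_1 - 0)/300 + (V_1 - 0)/62000 = 0
Collecting terms: 0.003405 × V_1 = 0.0002778  =>  V_1 = 0.08158 V
V_th = V_1 - V_2 = 0.08158 - 0 = 0.08158 V
Step 2 — R_th: zero the source — replace V1 by a short circuit (node 2 merges into node 0) — and find the resistance seen between A (node 1) and B (node 0).
Reduce the network between node 1 (A) and node 0 (B) by series/parallel combination:
  Rp1 = R1 ‖ R2 ‖ R3 (parallel, all between nodes 0 and 1) = 1/(1/18000 + 1/300 + 1/62000) = 293.7 Ω
R_th = 293.7 Ω
I_n = V_th/R_th = 0.08158/293.7 = 0.0002778 A, and R_n = R_th = 293.7 Ω

Final answer: I_n = 0.0002778 A, R_n = 293.7 Ω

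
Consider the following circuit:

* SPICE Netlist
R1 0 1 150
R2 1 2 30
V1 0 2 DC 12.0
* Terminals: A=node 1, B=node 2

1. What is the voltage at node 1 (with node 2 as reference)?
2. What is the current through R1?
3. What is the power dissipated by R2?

Nodal analysis, taking node 2 as the 0 V reference.
Source V1 fixes V_0 = 12 V.
KCL at each unknown node (sum of currents leaving = 0; resistances in Ω):
  Node 1: (V_1 - 12)/150 + (V_1 - 0)/30 = 0
Collecting terms: 0.04 × V_1 = 0.08  =>  V_1 = 2 V
Part 1:
  Read off the nodal solution: V_1 = 2 V
Part 2:
  I_R1 = (V_0 - V_1)/R1 = (12 - 2)/150 = 0.06667 A
  Magnitude: I_R1 = 0.06667 A
Part 3:
  I_R2 = (V_1 - V_2)/R2 = (2 - 0)/30 = 0.06667 A
  P_R2 = I_R2² × R2 = (0.06667)² × 30 = 0.1333 W

Final answers:
1. V_1 = 2 V
2. I_R1 = 0.06667 A
3. P_R2 = 0.1333 W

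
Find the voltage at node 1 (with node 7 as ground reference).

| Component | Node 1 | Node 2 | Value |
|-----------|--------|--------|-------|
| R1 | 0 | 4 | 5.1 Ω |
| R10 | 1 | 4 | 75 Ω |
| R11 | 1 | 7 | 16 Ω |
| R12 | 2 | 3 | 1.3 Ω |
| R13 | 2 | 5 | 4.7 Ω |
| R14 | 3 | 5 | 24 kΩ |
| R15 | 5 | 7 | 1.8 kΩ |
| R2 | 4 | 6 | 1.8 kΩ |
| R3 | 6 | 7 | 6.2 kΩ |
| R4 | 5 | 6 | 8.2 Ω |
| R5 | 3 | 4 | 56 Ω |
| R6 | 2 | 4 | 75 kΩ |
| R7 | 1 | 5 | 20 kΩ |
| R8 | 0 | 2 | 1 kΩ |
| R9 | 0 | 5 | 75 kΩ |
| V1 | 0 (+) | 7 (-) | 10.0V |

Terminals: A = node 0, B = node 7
Nodal analysis, taking node 7 as the 0 V reference.
Source V1 fixes V_0 = 10 V.
KCL at each unknown node (sum of currents leaving = 0; resistances in Ω):
  Node 1: (V_1 - V_5)/20000 + (V_1 - V_4)/75 + (V_1 - 0)/16 = 0
  Node 2: (V_2 - V_4)/75000 + (V_2 - 10)/1000 + (V_2 - V_3)/1.3 + (V_2 - V_5)/4.7 = 0
  Node 3: (V_3 - V_4)/56 + (V_3 - V_2)/1.3 + (V_3 - V_5)/24000 = 0
  Node 4: (V_4 - 10)/5.1 + (V_4 - V_6)/1800 + (V_4 - V_3)/56 + (V_4 - V_2)/75000 + (V_4 - V_1)/75 = 0
  Node 5: (V_5 - V_6)/8.2 + (V_5 - V_1)/20000 + (V_5 - 10)/75000 + (V_5 - V_2)/4.7 + (V_5 - V_3)/24000 + (V_5 - 0)/1800 = 0
  Node 6: (V_6 - V_4)/1800 + (V_6 - 0)/6200 + (V_6 - V_5)/8.2 = 0
Collecting terms (coefficients in siemens):
  0.07588·V_1 - 0.01333·V_4 - 0.00005·V_5 = 0
  0.983·V_2 - 0.7692·V_3 - 0.00001333·V_4 - 0.2128·V_5 = 0.01
  0.7871·V_3 - 0.7692·V_2 - 0.01786·V_4 - 0.00004167·V_5 = 0
  0.2278·V_4 - 0.01333·V_1 - 0.00001333·V_2 - 0.01786·V_3 - 0.0005556·V_6 = 1.961
  0.3354·V_5 - 0.00005·V_1 - 0.2128·V_2 - 0.00004167·V_3 - 0.122·V_6 = 0.0001333
  0.1227·V_6 - 0.0005556·V_4 - 0.122·V_5 = 0
Solving these 6 simultaneous equations (Gaussian elimination) gives:
  V_1 = 1.665 V, V_2 = 9.11 V, V_3 = 9.118 V, V_4 = 9.441 V
  V_5 = 9.079 V, V_6 = 9.069 V
The requested potential is V_1 = 1.665 V.

Final answer: V_1 = 1.665 V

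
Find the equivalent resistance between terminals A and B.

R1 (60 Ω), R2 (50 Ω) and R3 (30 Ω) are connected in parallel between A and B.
Reduce the network between node 0 (A) and node 1 (B) by series/parallel combination:
  Rp1 = R1 ‖ R2 ‖ R3 (parallel, all between nodes 0 and 1) = 1/(1/60 + 1/50 + 1/30) = 14.29 Ω
R_eq = 14.29 Ω

Final answer: 14.29 Ω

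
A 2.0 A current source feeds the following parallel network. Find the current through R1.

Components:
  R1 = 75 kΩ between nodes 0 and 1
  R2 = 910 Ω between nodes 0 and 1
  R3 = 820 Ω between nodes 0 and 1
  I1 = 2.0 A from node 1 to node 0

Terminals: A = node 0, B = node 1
All resistors sit directly between nodes 0 and 1, so they are in parallel and share one voltage V; the full source current 2 A splits among them.
1/R_par = 1/75000 + 1/910 + 1/820 = 0.002332 S  =>  R_par = 428.9 Ω
V = I × R_par = 2 × 428.9 = 857.7 V
I_R1 = V/R1 = 857.7/75000 = 0.01144 A

Final answer: 0.01144 A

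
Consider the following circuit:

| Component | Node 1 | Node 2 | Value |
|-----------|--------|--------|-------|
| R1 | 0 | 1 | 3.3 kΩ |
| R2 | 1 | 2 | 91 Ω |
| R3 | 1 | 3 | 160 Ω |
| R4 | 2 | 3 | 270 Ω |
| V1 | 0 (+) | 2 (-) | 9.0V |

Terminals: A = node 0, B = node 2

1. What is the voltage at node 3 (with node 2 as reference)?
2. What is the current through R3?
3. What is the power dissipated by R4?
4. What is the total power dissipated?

Nodal analysis, taking node 2 as the 0 V reference.
Source V1 fixes V_0 = 9 V.
KCL at each unknown node (sum of currents leaving = 0; resistances in Ω):
  Node 1: (V_1 - 9)/3300 + (V_1 - 0)/91 + (V_1 - V_3)/160 = 0
  Node 3: (V_3 - V_1)/160 + (V_3 - 0)/270 = 0
Collecting terms (coefficients in siemens):
  0.01754·V_1 - 0.00625·V_3 = 0.002727
  0.009954·V_3 - 0.00625·V_1 = 0
Determinant D = (0.01754)(0.009954) - (-0.00625)(-0.00625) = 0.0001355
V_1 = [(0.002727)(0.009954) - (-0.00625)(0)]/D = 0.2003 V
V_3 = [(0.01754)(0) - (0.002727)(-0.00625)]/D = 0.1258 V
Part 1:
  Read off the nodal solution: V_3 = 0.1258 V
Part 2:
  I_R3 = (V_1 - V_3)/R3 = (0.2003 - 0.1258)/160 = 0.0004658 A
  Magnitude: I_R3 = 0.0004658 A
Part 3:
  I_R4 = (V_2 - V_3)/R4 = (0 - 0.1258)/270 = -0.0004658 A
  P_R4 = I_R4² × R4 = (-0.0004658)² × 270 = 0.00005857 W
Part 4:
  Power in each resistor, P = (ΔV)²/R:
    P_R1 = (9 - 0.2003)²/3300 = 0.02347 W
    P_R2 = (0.2003 - 0)²/91 = 0.0004408 W
    P_R3 = (0.2003 - 0.1258)²/160 = 0.00003471 W
    P_R4 = (0 - 0.1258)²/270 = 0.00005857 W
  P_total = P_R1 + P_R2 + P_R3 + P_R4 = 0.024 W

Final answers:
1. V_3 = 0.1258 V
2. I_R3 = 0.0004658 A
3. P_R4 = 5.857e-05 W
4. P_total = 0.024 W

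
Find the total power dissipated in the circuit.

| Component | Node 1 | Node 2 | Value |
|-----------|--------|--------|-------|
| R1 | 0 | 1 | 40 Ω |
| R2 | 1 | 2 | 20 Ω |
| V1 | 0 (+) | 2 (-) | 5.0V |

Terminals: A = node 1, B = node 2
Nodal analysis, taking node 2 as the 0 V reference.
Source V1 fixes V_0 = 5 V.
KCL at each unknown node (sum of currents leaving = 0; resistances in Ω):
  Node 1: (V_1 - 5)/40 + (V_1 - 0)/20 = 0
Collecting terms: 0.075 × V_1 = 0.125  =>  V_1 = 1.667 V
Power in each resistor, P = (ΔV)²/R:
  P_R1 = (5 - 1.667)²/40 = 0.2778 W
  P_R2 = (1.667 - 0)²/20 = 0.1389 W
P_total = P_R1 + P_R2 = 0.4167 W

Final answer: 0.4167 W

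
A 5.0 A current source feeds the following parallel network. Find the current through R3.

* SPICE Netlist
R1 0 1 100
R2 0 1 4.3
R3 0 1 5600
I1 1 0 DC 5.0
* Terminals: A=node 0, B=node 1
All resistors sit directly between nodes 0 and 1, so they are in parallel and share one voltage V; the full source current 5 A splits among them.
1/R_par = 1/100 + 1/4.3 + 1/5600 = 0.2427 S  =>  R_par = 4.12 Ω
V = I × R_par = 5 × 4.12 = 20.6 V
I_R3 = V/R3 = 20.6/5600 = 0.003678 A

Final answer: 0.003678 A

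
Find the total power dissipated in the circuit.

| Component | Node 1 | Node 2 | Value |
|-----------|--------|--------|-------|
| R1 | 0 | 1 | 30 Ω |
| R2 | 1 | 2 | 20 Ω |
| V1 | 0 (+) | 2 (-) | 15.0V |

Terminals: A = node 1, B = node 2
Nodal analysis, taking node 2 as the 0 V reference.
Source V1 fixes V_0 = 15 V.
KCL at each unknown node (sum of currents leaving = 0; resistances in Ω):
  Node 1: (V_1 - 15)/30 + (V_1 - 0)/20 = 0
Collecting terms: 0.08333 × V_1 = 0.5  =>  V_1 = 6 V
Power in each resistor, P = (ΔV)²/R:
  P_R1 = (15 - 6)²/30 = 2.7 W
  P_R2 = (6 - 0)²/20 = 1.8 W
P_total = P_R1 + P_R2 = 4.5 W

Final answer: 4.5 W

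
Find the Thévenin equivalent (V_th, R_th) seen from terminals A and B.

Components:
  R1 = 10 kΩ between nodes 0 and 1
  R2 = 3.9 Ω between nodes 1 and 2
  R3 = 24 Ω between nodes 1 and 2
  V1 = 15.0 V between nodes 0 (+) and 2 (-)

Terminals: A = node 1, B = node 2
Step 1 — V_th is the open-circuit voltage V_A - V_B (nothing connected across the terminals).
Nodal analysis, taking node 2 as the 0 V reference.
Source V1 fixes V_0 = 15 V.
KCL at each unknown node (sum of currents leaving = 0; resistances in Ω):
  Node 1: (V_1 - 15)/10000 + (V_1 - 0)/3.9 + (V_1 - 0)/24 = 0
Collecting terms: 0.2982 × V_1 = 0.0015  =>  V_1 = 0.005031 V
V_th = V_1 - V_2 = 0.005031 - 0 = 0.005031 V
Step 2 — R_th: zero the source — replace V1 by a short circuit (node 2 merges into node 0) — and find the resistance seen between A (node 1) and B (node 0).
Reduce the network between node 1 (A) and node 0 (B) by series/parallel combination:
  Rp1 = R1 ‖ R2 ‖ R3 (parallel, all between nodes 0 and 1) = 1/(1/10000 + 1/3.9 + 1/24) = 3.354 Ω
R_th = 3.354 Ω

Final answer: V_th = 0.005031 V, R_th = 3.354 Ω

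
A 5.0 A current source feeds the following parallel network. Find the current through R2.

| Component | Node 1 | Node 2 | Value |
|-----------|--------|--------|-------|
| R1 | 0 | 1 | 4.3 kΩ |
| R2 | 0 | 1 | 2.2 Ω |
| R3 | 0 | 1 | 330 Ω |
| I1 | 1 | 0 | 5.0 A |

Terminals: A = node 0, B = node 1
All resistors sit directly between nodes 0 and 1, so they are in parallel and share one voltage V; the full source current 5 A splits among them.
1/R_par = 1/4300 + 1/2.2 + 1/330 = 0.4578 S  =>  R_par = 2.184 Ω
V = I × R_par = 5 × 2.184 = 10.92 V
I_R2 = V/R2 = 10.92/2.2 = 4.964 A

Final answer: 4.964 A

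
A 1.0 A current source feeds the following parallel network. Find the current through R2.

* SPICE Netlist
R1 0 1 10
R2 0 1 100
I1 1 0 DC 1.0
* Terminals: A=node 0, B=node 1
All resistors sit directly between nodes 0 and 1, so they are in parallel and share one voltage V; the full source current 1 A splits among them.
1/R_par = 1/10 + 1/100 = 0.11 S  =>  R_par = 9.091 Ω
V = I × R_par = 1 × 9.091 = 9.091 V
I_R2 = V/R2 = 9.091/100 = 0.09091 A

Final answer: 0.09091 A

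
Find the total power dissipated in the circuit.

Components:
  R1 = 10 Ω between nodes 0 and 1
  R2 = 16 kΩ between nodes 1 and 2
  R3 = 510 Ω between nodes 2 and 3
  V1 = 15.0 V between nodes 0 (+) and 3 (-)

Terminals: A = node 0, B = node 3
Nodal analysis, taking node 3 as the 0 V reference.
Source V1 fixes V_0 = 15 V.
KCL at each unknown node (sum of currents leaving = 0; resistances in Ω):
  Node 1: (V_1 - 15)/10 + (V_1 - V_2)/16000 = 0
  Node 2: (V_2 - V_1)/16000 + (V_2 - 0)/510 = 0
Collecting terms (coefficients in siemens):
  0.1001·V_1 - 0.0000625·V_2 = 1.5
  0.002023·V_2 - 0.0000625·V_1 = 0
Determinant D = (0.1001)(0.002023) - (-0.0000625)(-0.0000625) = 0.0002025
V_1 = [(1.5)(0.002023) - (-0.0000625)(0)]/D = 14.99 V
V_2 = [(0.1001)(0) - (1.5)(-0.0000625)]/D = 0.4631 V
Power in each resistor, P = (ΔV)²/R:
  P_R1 = (15 - 14.99)²/10 = 0.000008244 W
  P_R2 = (14.99 - 0.4631)²/16000 = 0.01319 W
  P_R3 = (0.4631 - 0)²/510 = 0.0004205 W
P_total = P_R1 + P_R2 + P_R3 = 0.01362 W

Final answer: 0.01362 W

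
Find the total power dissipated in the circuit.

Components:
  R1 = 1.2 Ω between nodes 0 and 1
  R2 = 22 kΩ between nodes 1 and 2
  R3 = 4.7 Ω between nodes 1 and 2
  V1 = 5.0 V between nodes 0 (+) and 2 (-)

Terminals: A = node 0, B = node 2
Nodal analysis, taking node 2 as the 0 V reference.
Source V1 fixes V_0 = 5 V.
KCL at each unknown node (sum of currents leaving = 0; resistances in Ω):
  Node 1: (V_1 - 5)/1.2 + (V_1 - 0)/22000 + (V_1 - 0)/4.7 = 0
Collecting terms: 1.046 × V_1 = 4.167  =>  V_1 = 3.983 V
Power in each resistor, P = (ΔV)²/R:
  P_R1 = (5 - 3.983)²/1.2 = 0.8621 W
  P_R2 = (3.983 - 0)²/22000 = 0.0007211 W
  P_R3 = (3.983 - 0)²/4.7 = 3.375 W
P_total = P_R1 + P_R2 + P_R3 = 4.238 W

Final answer: 4.238 W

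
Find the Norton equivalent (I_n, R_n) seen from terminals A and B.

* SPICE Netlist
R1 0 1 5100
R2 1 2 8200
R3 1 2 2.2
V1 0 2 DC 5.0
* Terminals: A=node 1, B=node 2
Find the Thévenin equivalent first; then I_n = V_th/R_th and R_n = R_th.
Step 1 — V_th is the open-circuit voltage V_A - V_B (nothing connected across the terminals).
Nodal analysis, taking node 2 as the 0 V reference.
Source V1 fixes V_0 = 5 V.
KCL at each unknown node (sum of currents leaving = 0; resistances in Ω):
  Node 1: (V_1 - 5)/5100 + (V_1 - 0)/8200 + (V_1 - 0)/2.2 = 0
Collecting terms: 0.4549 × V_1 = 0.0009804  =>  V_1 = 0.002155 V
V_th = V_1 - V_2 = 0.002155 - 0 = 0.002155 V
Step 2 — R_th: zero the source — replace V1 by a short circuit (node 2 merges into node 0) — and find the resistance seen between A (node 1) and B (node 0).
Reduce the network between node 1 (A) and node 0 (B) by series/parallel combination:
  Rp1 = R1 ‖ R2 ‖ R3 (parallel, all between nodes 0 and 1) = 1/(1/5100 + 1/8200 + 1/2.2) = 2.198 Ω
R_th = 2.198 Ω
I_n = V_th/R_th = 0.002155/2.198 = 0.0009804 A, and R_n = R_th = 2.198 Ω

Final answer: I_n = 0.0009804 A, R_n = 2.198 Ω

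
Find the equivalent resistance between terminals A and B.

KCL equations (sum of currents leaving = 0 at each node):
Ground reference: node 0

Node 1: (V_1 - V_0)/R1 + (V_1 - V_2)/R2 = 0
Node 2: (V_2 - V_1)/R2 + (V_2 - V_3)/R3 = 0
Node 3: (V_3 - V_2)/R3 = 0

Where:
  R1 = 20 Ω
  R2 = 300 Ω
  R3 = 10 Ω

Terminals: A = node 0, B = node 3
Reduce the network between node 0 (A) and node 3 (B) by series/parallel combination:
  Rs1 = R1 + R2 (series, joined only at node 1) = 20 + 300 = 320 Ω
  Rs2 = R3 + Rs1 (series, joined only at node 2) = 10 + 320 = 330 Ω
R_eq = 330 Ω

Final answer: 330 Ω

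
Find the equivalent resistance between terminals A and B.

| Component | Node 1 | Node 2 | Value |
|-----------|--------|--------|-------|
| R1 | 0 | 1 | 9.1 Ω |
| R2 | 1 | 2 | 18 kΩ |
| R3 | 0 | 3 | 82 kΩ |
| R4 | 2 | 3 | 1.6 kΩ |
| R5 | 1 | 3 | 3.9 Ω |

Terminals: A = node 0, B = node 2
The network is not a plain series/parallel combination. Inject a 1 A test current into terminal A (node 0) and return it from terminal B (node 2); then R_eq = V_A / (1 A).
Nodal analysis, taking node 2 as the 0 V reference.
Current source I_test pushes 1 A into node 0 and draws it out of node 2.
KCL at each unknown node (sum of currents leaving = 0; resistances in Ω):
  Node 0: (V_0 - V_1)/9.1 + (V_0 - V_3)/82000 - 1 = 0
  Node 1: (V_1 - V_0)/9.1 + (V_1 - 0)/18000 + (V_1 - V_3)/3.9 = 0
  Node 3: (V_3 - V_0)/82000 + (V_3 - V_1)/3.9 + (V_3 - 0)/1600 = 0
Collecting terms (coefficients in siemens):
  0.1099·V_0 - 0.1099·V_1 - 0.0000122·V_3 = 1
  0.3664·V_1 - 0.1099·V_0 - 0.2564·V_3 = 0
  0.257·V_3 - 0.0000122·V_0 - 0.2564·V_1 = 0
Solving these 3 simultaneous equations (Gaussian elimination) gives:
  V_0 = 1482 V, V_1 = 1473 V, V_3 = 1469 V
R_eq = V_0 / 1 A = 1482 Ω = 1.482 kΩ

Final answer: 1.482 kΩ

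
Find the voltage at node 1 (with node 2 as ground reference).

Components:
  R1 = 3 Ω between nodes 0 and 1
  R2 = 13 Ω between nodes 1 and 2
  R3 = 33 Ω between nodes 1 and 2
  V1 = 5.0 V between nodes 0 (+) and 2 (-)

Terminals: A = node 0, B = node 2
Nodal analysis, taking node 2 as the 0 V reference.
Source V1 fixes V_0 = 5 V.
KCL at each unknown node (sum of currents leaving = 0; resistances in Ω):
  Node 1: (V_1 - 5)/3 + (V_1 - 0)/13 + (V_1 - 0)/33 = 0
Collecting terms: 0.4406 × V_1 = 1.667  =>  V_1 = 3.783 V
The requested potential is V_1 = 3.783 V.

Final answer: V_1 = 3.783 V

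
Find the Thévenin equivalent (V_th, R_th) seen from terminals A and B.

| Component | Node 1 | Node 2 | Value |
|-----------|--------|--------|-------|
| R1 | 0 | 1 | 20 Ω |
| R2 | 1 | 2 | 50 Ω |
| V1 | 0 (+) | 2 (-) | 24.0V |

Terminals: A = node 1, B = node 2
Step 1 — V_th is the open-circuit voltage V_A - V_B (nothing connected across the terminals).
Nodal analysis, taking node 2 as the 0 V reference.
Source V1 fixes V_0 = 24 V.
KCL at each unknown node (sum of currents leaving = 0; resistances in Ω):
  Node 1: (V_1 - 24)/20 + (V_1 - 0)/50 = 0
Collecting terms: 0.07 × V_1 = 1.2  =>  V_1 = 17.14 V
V_th = V_1 - V_2 = 17.14 - 0 = 17.14 V
Step 2 — R_th: zero the source — replace V1 by a short circuit (node 2 merges into node 0) — and find the resistance seen between A (node 1) and B (node 0).
Reduce the network between node 1 (A) and node 0 (B) by series/parallel combination:
  Rp1 = R1 ‖ R2 (parallel, both between nodes 0 and 1) = 1/(1/20 + 1/50) = 14.29 Ω
R_th = 14.29 Ω

Final answer: V_th = 17.14 V, R_th = 14.29 Ω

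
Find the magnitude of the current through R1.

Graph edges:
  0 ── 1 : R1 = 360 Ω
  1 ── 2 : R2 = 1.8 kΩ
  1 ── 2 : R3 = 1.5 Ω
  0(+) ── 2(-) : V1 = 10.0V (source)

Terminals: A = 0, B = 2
Nodal analysis, taking node 2 as the 0 V reference.
Source V1 fixes V_0 = 10 V.
KCL at each unknown node (sum of currents leaving = 0; resistances in Ω):
  Node 1: (V_1 - 10)/360 + (V_1 - 0)/1800 + (V_1 - 0)/1.5 = 0
Collecting terms: 0.67 × V_1 = 0.02778  =>  V_1 = 0.04146 V
I_R1 = (V_0 - V_1)/R1 = (10 - 0.04146)/360 = 0.02766 A
|I_R1| = 0.02766 A

Final answer: |I_R1| = 0.02766 A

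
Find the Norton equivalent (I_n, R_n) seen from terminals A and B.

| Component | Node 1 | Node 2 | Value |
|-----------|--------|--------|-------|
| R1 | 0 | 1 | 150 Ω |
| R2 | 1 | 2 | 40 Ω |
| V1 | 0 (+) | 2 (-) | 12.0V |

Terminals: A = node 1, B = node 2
Find the Thévenin equivalent first; then I_n = V_th/R_th and R_n = R_th.
Step 1 — V_th is the open-circuit voltage V_A - V_B (nothing connected across the terminals).
Nodal analysis, taking node 2 as the 0 V reference.
Source V1 fixes V_0 = 12 V.
KCL at each unknown node (sum of currents leaving = 0; resistances in Ω):
  Node 1: (V_1 - 12)/150 + (V_1 - 0)/40 = 0
Collecting terms: 0.03167 × V_1 = 0.08  =>  V_1 = 2.526 V
V_th = V_1 - V_2 = 2.526 - 0 = 2.526 V
Step 2 — R_th: zero the source — replace V1 by a short circuit (node 2 merges into node 0) — and find the resistance seen between A (node 1) and B (node 0).
Reduce the network between node 1 (A) and node 0 (B) by series/parallel combination:
  Rp1 = R1 ‖ R2 (parallel, both between nodes 0 and 1) = 1/(1/150 + 1/40) = 31.58 Ω
R_th = 31.58 Ω
I_n = V_th/R_th = 2.526/31.58 = 0.08 A, and R_n = R_th = 31.58 Ω

Final answer: I_n = 0.08 A, R_n = 31.58 Ω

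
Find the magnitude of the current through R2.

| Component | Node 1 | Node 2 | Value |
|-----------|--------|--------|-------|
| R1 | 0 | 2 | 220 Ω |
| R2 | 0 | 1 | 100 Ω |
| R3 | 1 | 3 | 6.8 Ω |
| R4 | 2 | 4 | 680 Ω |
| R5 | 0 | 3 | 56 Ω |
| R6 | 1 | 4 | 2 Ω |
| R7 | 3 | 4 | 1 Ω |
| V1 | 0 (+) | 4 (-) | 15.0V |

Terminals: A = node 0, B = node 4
Nodal analysis, taking node 4 as the 0 V reference.
Source V1 fixes V_0 = 15 V.
KCL at each unknown node (sum of currents leaving = 0; resistances in Ω):
  Node 1: (V_1 - 15)/100 + (V_1 - V_3)/6.8 + (V_1 - 0)/2 = 0
  Node 2: (V_2 - 15)/220 + (V_2 - 0)/680 = 0
  Node 3: (V_3 - V_1)/6.8 + (V_3 - 15)/56 + (V_3 - 0)/1 = 0
Collecting terms (coefficients in siemens):
  0.6571·V_1 - 0.1471·V_3 = 0.15
  0.006016·V_2 = 0.06818
  1.165·V_3 - 0.1471·V_1 = 0.2679
Solving these 3 simultaneous equations (Gaussian elimination) gives:
  V_1 = 0.2879 V, V_2 = 11.33 V, V_3 = 0.2663 V
I_R2 = (V_0 - V_1)/R2 = (15 - 0.2879)/100 = 0.1471 A
|I_R2| = 0.1471 A

Final answer: |I_R2| = 0.1471 A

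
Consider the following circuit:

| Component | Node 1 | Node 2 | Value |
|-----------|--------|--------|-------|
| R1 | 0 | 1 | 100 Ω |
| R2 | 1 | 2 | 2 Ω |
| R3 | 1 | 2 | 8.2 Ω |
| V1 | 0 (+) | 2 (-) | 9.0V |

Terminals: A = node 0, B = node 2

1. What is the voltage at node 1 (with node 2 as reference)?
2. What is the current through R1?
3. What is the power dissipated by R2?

Nodal analysis, taking node 2 as the 0 V reference.
Source V1 fixes V_0 = 9 V.
KCL at each unknown node (sum of currents leaving = 0; resistances in Ω):
  Node 1: (V_1 - 9)/100 + (V_1 - 0)/2 + (V_1 - 0)/8.2 = 0
Collecting terms: 0.632 × V_1 = 0.09  =>  V_1 = 0.1424 V
Part 1:
  Read off the nodal solution: V_1 = 0.1424 V
Part 2:
  I_R1 = (V_0 - V_1)/R1 = (9 - 0.1424)/100 = 0.08858 A
  Magnitude: I_R1 = 0.08858 A
Part 3:
  I_R2 = (V_1 - V_2)/R2 = (0.1424 - 0)/2 = 0.07121 A
  P_R2 = I_R2² × R2 = (0.07121)² × 2 = 0.01014 W

Final answers:
1. V_1 = 0.1424 V
2. I_R1 = 0.08858 A
3. P_R2 = 0.01014 W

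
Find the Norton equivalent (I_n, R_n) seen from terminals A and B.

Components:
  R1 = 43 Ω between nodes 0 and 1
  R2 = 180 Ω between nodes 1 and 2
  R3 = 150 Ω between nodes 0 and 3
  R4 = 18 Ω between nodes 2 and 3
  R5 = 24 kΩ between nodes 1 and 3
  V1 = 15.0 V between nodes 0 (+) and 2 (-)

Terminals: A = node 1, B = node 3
Find the Thévenin equivalent first; then I_n = V_th/R_th and R_n = R_th.
Step 1 — V_th is the open-circuit voltage V_A - V_B (nothing connected across the terminals).
Nodal analysis, taking node 2 as the 0 V reference.
Source V1 fixes V_0 = 15 V.
KCL at each unknown node (sum of currents leaving = 0; resistances in Ω):
  Node 1: (V_1 - 15)/43 + (V_1 - 0)/180 + (V_1 - V_3)/24000 = 0
  Node 3: (V_3 - 15)/150 + (V_3 - 0)/18 + (V_3 - V_1)/24000 = 0
Collecting terms (coefficients in siemens):
  0.02885·V_1 - 0.00004167·V_3 = 0.3488
  0.06226·V_3 - 0.00004167·V_1 = 0.1
Determinant D = (0.02885)(0.06226) - (-0.00004167)(-0.00004167) = 0.001797
V_1 = [(0.3488)(0.06226) - (-0.00004167)(0.1)]/D = 12.09 V
V_3 = [(0.02885)(0.1) - (0.3488)(-0.00004167)]/D = 1.614 V
V_th = V_1 - V_3 = 12.09 - 1.614 = 10.48 V
Step 2 — R_th: zero the source — replace V1 by a short circuit (node 2 merges into node 0) — and find the resistance seen between A (node 1) and B (node 3).
Reduce the network between node 1 (A) and node 3 (B) by series/parallel combination:
  Rp1 = R1 ‖ R2 (parallel, both between nodes 0 and 1) = 1/(1/43 + 1/180) = 34.71 Ω
  Rp2 = R3 ‖ R4 (parallel, both between nodes 0 and 3) = 1/(1/150 + 1/18) = 16.07 Ω
  Rs1 = Rp1 + Rp2 (series, joined only at node 0) = 34.71 + 16.07 = 50.78 Ω
  Rp3 = R5 ‖ Rs1 (parallel, both between nodes 1 and 3) = 1/(1/24000 + 1/50.78) = 50.67 Ω
R_th = 50.67 Ω
I_n = V_th/R_th = 10.48/50.67 = 0.2068 A, and R_n = R_th = 50.67 Ω

Final answer: I_n = 0.2068 A, R_n = 50.67 Ω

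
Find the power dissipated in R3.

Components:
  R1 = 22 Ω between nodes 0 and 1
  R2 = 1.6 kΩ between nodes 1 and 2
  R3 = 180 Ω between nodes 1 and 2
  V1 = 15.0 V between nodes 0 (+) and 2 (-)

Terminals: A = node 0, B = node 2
Nodal analysis, taking node 2 as the 0 V reference.
Source V1 fixes V_0 = 15 V.
KCL at each unknown node (sum of currents leaving = 0; resistances in Ω):
  Node 1: (V_1 - 15)/22 + (V_1 - 0)/1600 + (V_1 - 0)/180 = 0
Collecting terms: 0.05164 × V_1 = 0.6818  =>  V_1 = 13.2 V
I_R3 = (V_1 - V_2)/R3 = (13.2 - 0)/180 = 0.07336 A
P_R3 = I_R3² × R3 = (0.07336)² × 180 = 0.9687 W

Final answer: 0.9687 W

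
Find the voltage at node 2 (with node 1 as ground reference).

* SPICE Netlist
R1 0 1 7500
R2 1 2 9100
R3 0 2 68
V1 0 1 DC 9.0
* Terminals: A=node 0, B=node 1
Nodal analysis, taking node 1 as the 0 V reference.
Source V1 fixes V_0 = 9 V.
KCL at each unknown node (sum of currents leaving = 0; resistances in Ω):
  Node 2: (V_2 - 0)/9100 + (V_2 - 9)/68 = 0
Collecting terms: 0.01482 × V_2 = 0.1324  =>  V_2 = 8.933 V
The requested potential is V_2 = 8.933 V.

Final answer: V_2 = 8.933 V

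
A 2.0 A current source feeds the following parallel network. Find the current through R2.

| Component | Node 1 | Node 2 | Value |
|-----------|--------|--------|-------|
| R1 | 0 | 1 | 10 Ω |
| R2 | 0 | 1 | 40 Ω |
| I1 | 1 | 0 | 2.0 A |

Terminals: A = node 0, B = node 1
All resistors sit directly between nodes 0 and 1, so they are in parallel and share one voltage V; the full source current 2 A splits among them.
1/R_par = 1/10 + 1/40 = 0.125 S  =>  R_par = 8 Ω
V = I × R_par = 2 × 8 = 16 V
I_R2 = V/R2 = 16/40 = 0.4 A

Final answer: 0.4 A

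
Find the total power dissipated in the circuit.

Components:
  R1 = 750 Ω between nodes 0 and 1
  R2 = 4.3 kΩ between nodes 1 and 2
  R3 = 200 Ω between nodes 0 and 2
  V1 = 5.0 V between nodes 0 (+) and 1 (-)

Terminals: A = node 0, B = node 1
Nodal analysis, taking node 1 as the 0 V reference.
Source V1 fixes V_0 = 5 V.
KCL at each unknown node (sum of currents leaving = 0; resistances in Ω):
  Node 2: (V_2 - 0)/4300 + (V_2 - 5)/200 = 0
Collecting terms: 0.005233 × V_2 = 0.025  =>  V_2 = 4.778 V
Power in each resistor, P = (ΔV)²/R:
  P_R1 = (5 - 0)²/750 = 0.03333 W
  P_R2 = (0 - 4.778)²/4300 = 0.005309 W
  P_R3 = (5 - 4.778)²/200 = 0.0002469 W
P_total = P_R1 + P_R2 + P_R3 = 0.03889 W

Final answer: 0.03889 W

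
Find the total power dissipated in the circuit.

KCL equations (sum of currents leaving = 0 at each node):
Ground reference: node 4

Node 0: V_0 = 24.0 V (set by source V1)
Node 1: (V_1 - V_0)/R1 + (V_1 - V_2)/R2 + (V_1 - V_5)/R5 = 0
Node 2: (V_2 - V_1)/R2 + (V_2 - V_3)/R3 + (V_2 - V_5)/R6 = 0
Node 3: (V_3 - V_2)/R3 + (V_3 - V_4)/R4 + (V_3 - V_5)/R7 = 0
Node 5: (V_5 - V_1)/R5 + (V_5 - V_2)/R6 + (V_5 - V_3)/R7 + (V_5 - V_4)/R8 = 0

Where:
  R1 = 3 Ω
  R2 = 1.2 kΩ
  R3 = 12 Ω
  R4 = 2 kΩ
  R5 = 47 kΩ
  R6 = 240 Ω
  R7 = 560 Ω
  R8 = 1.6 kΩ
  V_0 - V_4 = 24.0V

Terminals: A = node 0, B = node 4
Nodal analysis, taking node 4 as the 0 V reference.
Source V1 fixes V_0 = 24 V.
KCL at each unknown node (sum of currents leaving = 0; resistances in Ω):
  Node 1: (V_1 - 24)/3 + (V_1 - V_2)/1200 + (V_1 - V_5)/47000 = 0
  Node 2: (V_2 - V_1)/1200 + (V_2 - V_3)/12 + (V_2 - V_5)/240 = 0
  Node 3: (V_3 - V_2)/12 + (V_3 - 0)/2000 + (V_3 - V_5)/560 = 0
  Node 5: (V_5 - V_1)/47000 + (V_5 - V_2)/240 + (V_5 - V_3)/560 + (V_5 - 0)/1600 = 0
Collecting terms (coefficients in siemens):
  0.3342·V_1 - 0.0008333·V_2 - 0.00002128·V_5 = 8
  0.08833·V_2 - 0.0008333·V_1 - 0.08333·V_3 - 0.004167·V_5 = 0
  0.08562·V_3 - 0.08333·V_2 - 0.001786·V_5 = 0
  0.006599·V_5 - 0.00002128·V_1 - 0.004167·V_2 - 0.001786·V_3 = 0
Solving these 4 simultaneous equations (Gaussian elimination) gives:
  V_1 = 23.97 V, V_2 = 10.69 V, V_3 = 10.61 V, V_5 = 9.699 V
Power in each resistor, P = (ΔV)²/R:
  P_R1 = (24 - 23.97)²/3 = 0.0003875 W
  P_R2 = (23.97 - 10.69)²/1200 = 0.1468 W
  P_R3 = (10.69 - 10.61)²/12 = 0.0005759 W
  P_R4 = (10.61 - 0)²/2000 = 0.05627 W
  P_R5 = (23.97 - 9.699)²/47000 = 0.004331 W
  P_R6 = (10.69 - 9.699)²/240 = 0.004103 W
  P_R7 = (10.61 - 9.699)²/560 = 0.001476 W
  P_R8 = (0 - 9.699)²/1600 = 0.05879 W
P_total = P_R1 + P_R2 + P_R3 + P_R4 + P_R5 + P_R6 + P_R7 + P_R8 = 0.2728 W

Final answer: 0.2728 W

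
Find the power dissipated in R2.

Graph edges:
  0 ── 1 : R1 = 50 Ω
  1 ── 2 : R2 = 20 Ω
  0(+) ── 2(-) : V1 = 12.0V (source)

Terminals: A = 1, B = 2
Nodal analysis, taking node 2 as the 0 V reference.
Source V1 fixes V_0 = 12 V.
KCL at each unknown node (sum of currents leaving = 0; resistances in Ω):
  Node 1: (V_1 - 12)/50 + (V_1 - 0)/20 = 0
Collecting terms: 0.07 × V_1 = 0.24  =>  V_1 = 3.429 V
I_R2 = (V_1 - V_2)/R2 = (3.429 - 0)/20 = 0.1714 A
P_R2 = I_R2² × R2 = (0.1714)² × 20 = 0.5878 W

Final answer: 0.5878 W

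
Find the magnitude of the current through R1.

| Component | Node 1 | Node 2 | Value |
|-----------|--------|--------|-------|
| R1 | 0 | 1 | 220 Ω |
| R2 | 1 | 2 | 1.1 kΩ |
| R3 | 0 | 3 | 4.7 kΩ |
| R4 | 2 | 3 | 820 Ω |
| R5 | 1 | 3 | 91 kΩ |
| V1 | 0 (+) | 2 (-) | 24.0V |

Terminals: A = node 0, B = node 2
Nodal analysis, taking node 2 as the 0 V reference.
Source V1 fixes V_0 = 24 V.
KCL at each unknown node (sum of currents leaving = 0; resistances in Ω):
  Node 1: (V_1 - 24)/220 + (V_1 - 0)/1100 + (V_1 - V_3)/91000 = 0
  Node 3: (V_3 - 24)/4700 + (V_3 - 0)/820 + (V_3 - V_1)/91000 = 0
Collecting terms (coefficients in siemens):
  0.005466·V_1 - 0.00001099·V_3 = 0.1091
  0.001443·V_3 - 0.00001099·V_1 = 0.005106
Determinant D = (0.005466)(0.001443) - (-0.00001099)(-0.00001099) = 0.000007888
V_1 = [(0.1091)(0.001443) - (-0.00001099)(0.005106)]/D = 19.97 V
V_3 = [(0.005466)(0.005106) - (0.1091)(-0.00001099)]/D = 3.69 V
I_R1 = (V_0 - V_1)/R1 = (24 - 19.97)/220 = 0.01833 A
|I_R1| = 0.01833 A

Final answer: |I_R1| = 0.01833 A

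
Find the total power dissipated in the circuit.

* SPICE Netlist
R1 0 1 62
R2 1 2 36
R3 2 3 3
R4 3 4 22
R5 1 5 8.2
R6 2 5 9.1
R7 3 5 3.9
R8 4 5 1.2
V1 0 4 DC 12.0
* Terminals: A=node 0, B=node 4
Nodal analysis, taking node 4 as the 0 V reference.
Source V1 fixes V_0 = 12 V.
KCL at each unknown node (sum of currents leaving = 0; resistances in Ω):
  Node 1: (V_1 - 12)/62 + (V_1 - V_2)/36 + (V_1 - V_5)/8.2 = 0
  Node 2: (V_2 - V_1)/36 + (V_2 - V_3)/3 + (V_2 - V_5)/9.1 = 0
  Node 3: (V_3 - V_2)/3 + (V_3 - 0)/22 + (V_3 - V_5)/3.9 = 0
  Node 5: (V_5 - V_1)/8.2 + (V_5 - V_2)/9.1 + (V_5 - V_3)/3.9 + (V_5 - 0)/1.2 = 0
Collecting terms (coefficients in siemens):
  0.1659·V_1 - 0.02778·V_2 - 0.122·V_5 = 0.1935
  0.471·V_2 - 0.02778·V_1 - 0.3333·V_3 - 0.1099·V_5 = 0
  0.6352·V_3 - 0.3333·V_2 - 0.2564·V_5 = 0
  1.322·V_5 - 0.122·V_1 - 0.1099·V_2 - 0.2564·V_3 = 0
Solving these 4 simultaneous equations (Gaussian elimination) gives:
  V_1 = 1.357 V, V_2 = 0.2871 V, V_3 = 0.2288 V, V_5 = 0.1935 V
Power in each resistor, P = (ΔV)²/R:
  P_R1 = (12 - 1.357)²/62 = 1.827 W
  P_R2 = (1.357 - 0.2871)²/36 = 0.03182 W
  P_R3 = (0.2871 - 0.2288)²/3 = 0.001134 W
  P_R4 = (0.2288 - 0)²/22 = 0.002379 W
  P_R5 = (1.357 - 0.1935)²/8.2 = 0.1652 W
  P_R6 = (0.2871 - 0.1935)²/9.1 = 0.0009627 W
  P_R7 = (0.2288 - 0.1935)²/3.9 = 0.000319 W
  P_R8 = (0 - 0.1935)²/1.2 = 0.0312 W
P_total = P_R1 + P_R2 + P_R3 + P_R4 + P_R5 + P_R6 + P_R7 + P_R8 = 2.06 W

Final answer: 2.06 W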